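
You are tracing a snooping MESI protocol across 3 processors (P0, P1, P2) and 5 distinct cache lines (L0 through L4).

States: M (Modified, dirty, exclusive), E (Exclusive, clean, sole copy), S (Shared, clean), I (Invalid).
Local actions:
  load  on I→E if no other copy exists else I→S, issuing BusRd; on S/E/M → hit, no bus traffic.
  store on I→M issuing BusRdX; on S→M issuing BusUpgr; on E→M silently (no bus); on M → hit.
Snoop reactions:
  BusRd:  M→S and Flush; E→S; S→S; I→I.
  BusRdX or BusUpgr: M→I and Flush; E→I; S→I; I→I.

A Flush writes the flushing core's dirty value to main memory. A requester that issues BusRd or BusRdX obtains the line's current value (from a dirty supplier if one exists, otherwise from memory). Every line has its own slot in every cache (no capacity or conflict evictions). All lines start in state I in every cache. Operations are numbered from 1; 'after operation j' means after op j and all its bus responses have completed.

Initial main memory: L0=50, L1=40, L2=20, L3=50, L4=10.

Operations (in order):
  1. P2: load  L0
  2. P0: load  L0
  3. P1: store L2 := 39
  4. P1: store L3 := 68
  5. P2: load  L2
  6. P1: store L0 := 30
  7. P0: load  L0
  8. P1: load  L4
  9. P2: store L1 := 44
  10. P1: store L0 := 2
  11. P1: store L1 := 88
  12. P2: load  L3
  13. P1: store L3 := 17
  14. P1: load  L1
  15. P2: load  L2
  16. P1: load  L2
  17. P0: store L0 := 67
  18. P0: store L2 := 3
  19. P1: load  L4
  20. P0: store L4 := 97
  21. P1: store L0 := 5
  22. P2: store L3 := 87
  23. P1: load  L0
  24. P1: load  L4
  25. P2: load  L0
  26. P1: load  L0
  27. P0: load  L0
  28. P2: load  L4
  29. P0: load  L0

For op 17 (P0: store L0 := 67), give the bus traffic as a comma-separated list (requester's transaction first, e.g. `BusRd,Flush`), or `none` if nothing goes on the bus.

bus = BusRdX,Flush

step 1: P2: load  L0  ⟶  IIE  (L0)  txn=BusRd  M[L0]=50
step 2: P0: load  L0  ⟶  SIS  (L0)  txn=BusRd  M[L0]=50
step 3: P1: store L2 := 39  ⟶  IMI  (L2)  txn=BusRdX  M[L2]=20
step 4: P1: store L3 := 68  ⟶  IMI  (L3)  txn=BusRdX  M[L3]=50
step 5: P2: load  L2  ⟶  ISS  (L2)  txn=BusRd+Flush  M[L2]=39
step 6: P1: store L0 := 30  ⟶  IMI  (L0)  txn=BusRdX  M[L0]=50
step 7: P0: load  L0  ⟶  SSI  (L0)  txn=BusRd+Flush  M[L0]=30
step 8: P1: load  L4  ⟶  IEI  (L4)  txn=BusRd  M[L4]=10
step 9: P2: store L1 := 44  ⟶  IIM  (L1)  txn=BusRdX  M[L1]=40
step 10: P1: store L0 := 2  ⟶  IMI  (L0)  txn=BusUpgr  M[L0]=30
step 11: P1: store L1 := 88  ⟶  IMI  (L1)  txn=BusRdX+Flush  M[L1]=44
step 12: P2: load  L3  ⟶  ISS  (L3)  txn=BusRd+Flush  M[L3]=68
step 13: P1: store L3 := 17  ⟶  IMI  (L3)  txn=BusUpgr  M[L3]=68
step 14: P1: load  L1  ⟶  IMI  (L1)  txn=∅  M[L1]=44
step 15: P2: load  L2  ⟶  ISS  (L2)  txn=∅  M[L2]=39
step 16: P1: load  L2  ⟶  ISS  (L2)  txn=∅  M[L2]=39
step 17: P0: store L0 := 67  ⟶  MII  (L0)  txn=BusRdX+Flush  M[L0]=2
step 18: P0: store L2 := 3  ⟶  MII  (L2)  txn=BusRdX  M[L2]=39
step 19: P1: load  L4  ⟶  IEI  (L4)  txn=∅  M[L4]=10
step 20: P0: store L4 := 97  ⟶  MII  (L4)  txn=BusRdX  M[L4]=10
step 21: P1: store L0 := 5  ⟶  IMI  (L0)  txn=BusRdX+Flush  M[L0]=67
step 22: P2: store L3 := 87  ⟶  IIM  (L3)  txn=BusRdX+Flush  M[L3]=17
step 23: P1: load  L0  ⟶  IMI  (L0)  txn=∅  M[L0]=67
step 24: P1: load  L4  ⟶  SSI  (L4)  txn=BusRd+Flush  M[L4]=97
step 25: P2: load  L0  ⟶  ISS  (L0)  txn=BusRd+Flush  M[L0]=5
step 26: P1: load  L0  ⟶  ISS  (L0)  txn=∅  M[L0]=5
step 27: P0: load  L0  ⟶  SSS  (L0)  txn=BusRd  M[L0]=5
step 28: P2: load  L4  ⟶  SSS  (L4)  txn=BusRd  M[L4]=97
step 29: P0: load  L0  ⟶  SSS  (L0)  txn=∅  M[L0]=5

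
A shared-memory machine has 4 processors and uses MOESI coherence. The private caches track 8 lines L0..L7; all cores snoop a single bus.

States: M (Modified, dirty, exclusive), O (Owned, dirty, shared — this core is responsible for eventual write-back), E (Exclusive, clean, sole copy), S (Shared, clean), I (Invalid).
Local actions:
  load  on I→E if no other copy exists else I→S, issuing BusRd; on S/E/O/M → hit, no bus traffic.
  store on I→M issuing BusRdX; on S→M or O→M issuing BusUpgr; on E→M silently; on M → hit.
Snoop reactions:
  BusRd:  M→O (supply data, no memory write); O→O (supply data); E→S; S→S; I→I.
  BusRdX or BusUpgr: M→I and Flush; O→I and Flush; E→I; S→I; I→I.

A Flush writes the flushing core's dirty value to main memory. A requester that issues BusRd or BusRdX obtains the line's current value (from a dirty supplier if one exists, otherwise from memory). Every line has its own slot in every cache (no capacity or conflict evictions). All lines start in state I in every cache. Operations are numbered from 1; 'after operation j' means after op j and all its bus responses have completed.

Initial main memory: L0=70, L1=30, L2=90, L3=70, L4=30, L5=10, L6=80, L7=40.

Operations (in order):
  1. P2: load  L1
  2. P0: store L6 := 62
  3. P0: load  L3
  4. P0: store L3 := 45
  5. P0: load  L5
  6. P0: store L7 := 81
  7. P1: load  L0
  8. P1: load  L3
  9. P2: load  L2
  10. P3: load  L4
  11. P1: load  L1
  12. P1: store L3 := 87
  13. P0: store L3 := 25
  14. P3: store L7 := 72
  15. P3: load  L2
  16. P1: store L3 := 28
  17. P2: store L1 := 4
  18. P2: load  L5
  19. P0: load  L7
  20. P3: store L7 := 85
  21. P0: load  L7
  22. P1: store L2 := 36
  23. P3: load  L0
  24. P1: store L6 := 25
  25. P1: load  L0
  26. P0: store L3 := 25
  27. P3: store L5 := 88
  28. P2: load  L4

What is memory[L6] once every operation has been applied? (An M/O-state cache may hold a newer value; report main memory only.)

memory[L6] = 62

[1] P2: load  L1 | P0:I, P1:I, P2:E(30), P3:I | bus: BusRd
[2] P0: store L6 := 62 | P0:M(62), P1:I, P2:I, P3:I | bus: BusRdX
[3] P0: load  L3 | P0:E(70), P1:I, P2:I, P3:I | bus: BusRd
[4] P0: store L3 := 45 | P0:M(45), P1:I, P2:I, P3:I | bus: none
[5] P0: load  L5 | P0:E(10), P1:I, P2:I, P3:I | bus: BusRd
[6] P0: store L7 := 81 | P0:M(81), P1:I, P2:I, P3:I | bus: BusRdX
[7] P1: load  L0 | P0:I, P1:E(70), P2:I, P3:I | bus: BusRd
[8] P1: load  L3 | P0:O(45), P1:S(45), P2:I, P3:I | bus: BusRd
[9] P2: load  L2 | P0:I, P1:I, P2:E(90), P3:I | bus: BusRd
[10] P3: load  L4 | P0:I, P1:I, P2:I, P3:E(30) | bus: BusRd
[11] P1: load  L1 | P0:I, P1:S(30), P2:S(30), P3:I | bus: BusRd
[12] P1: store L3 := 87 | P0:I, P1:M(87), P2:I, P3:I | bus: BusUpgr,Flush
[13] P0: store L3 := 25 | P0:M(25), P1:I, P2:I, P3:I | bus: BusRdX,Flush
[14] P3: store L7 := 72 | P0:I, P1:I, P2:I, P3:M(72) | bus: BusRdX,Flush
[15] P3: load  L2 | P0:I, P1:I, P2:S(90), P3:S(90) | bus: BusRd
[16] P1: store L3 := 28 | P0:I, P1:M(28), P2:I, P3:I | bus: BusRdX,Flush
[17] P2: store L1 := 4 | P0:I, P1:I, P2:M(4), P3:I | bus: BusUpgr
[18] P2: load  L5 | P0:S(10), P1:I, P2:S(10), P3:I | bus: BusRd
[19] P0: load  L7 | P0:S(72), P1:I, P2:I, P3:O(72) | bus: BusRd
[20] P3: store L7 := 85 | P0:I, P1:I, P2:I, P3:M(85) | bus: BusUpgr
[21] P0: load  L7 | P0:S(85), P1:I, P2:I, P3:O(85) | bus: BusRd
[22] P1: store L2 := 36 | P0:I, P1:M(36), P2:I, P3:I | bus: BusRdX
[23] P3: load  L0 | P0:I, P1:S(70), P2:I, P3:S(70) | bus: BusRd
[24] P1: store L6 := 25 | P0:I, P1:M(25), P2:I, P3:I | bus: BusRdX,Flush
[25] P1: load  L0 | P0:I, P1:S(70), P2:I, P3:S(70) | bus: none
[26] P0: store L3 := 25 | P0:M(25), P1:I, P2:I, P3:I | bus: BusRdX,Flush
[27] P3: store L5 := 88 | P0:I, P1:I, P2:I, P3:M(88) | bus: BusRdX
[28] P2: load  L4 | P0:I, P1:I, P2:S(30), P3:S(30) | bus: BusRd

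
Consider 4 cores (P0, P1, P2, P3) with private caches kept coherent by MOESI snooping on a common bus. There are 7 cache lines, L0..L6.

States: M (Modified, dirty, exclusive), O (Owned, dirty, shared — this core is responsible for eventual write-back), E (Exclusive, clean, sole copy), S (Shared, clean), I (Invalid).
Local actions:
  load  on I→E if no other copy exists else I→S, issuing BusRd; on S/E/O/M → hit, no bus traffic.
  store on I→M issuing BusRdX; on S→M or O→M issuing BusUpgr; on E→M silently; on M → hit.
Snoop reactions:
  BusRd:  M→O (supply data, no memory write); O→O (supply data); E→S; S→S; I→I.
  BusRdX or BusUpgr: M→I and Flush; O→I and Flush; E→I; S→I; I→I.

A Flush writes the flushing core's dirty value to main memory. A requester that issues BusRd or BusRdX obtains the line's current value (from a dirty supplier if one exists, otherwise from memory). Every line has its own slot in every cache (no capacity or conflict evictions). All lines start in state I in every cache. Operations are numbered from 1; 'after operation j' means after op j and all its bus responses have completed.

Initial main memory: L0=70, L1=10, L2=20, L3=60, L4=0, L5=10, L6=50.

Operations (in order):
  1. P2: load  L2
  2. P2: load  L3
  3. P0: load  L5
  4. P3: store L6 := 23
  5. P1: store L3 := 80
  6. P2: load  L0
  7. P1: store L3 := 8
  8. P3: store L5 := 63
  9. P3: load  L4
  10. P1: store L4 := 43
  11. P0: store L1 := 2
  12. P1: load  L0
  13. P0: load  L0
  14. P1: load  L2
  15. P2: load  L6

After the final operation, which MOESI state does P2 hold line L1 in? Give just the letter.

state = I

  op1 P2: load  L2 → I/I/E/I on L2; bus BusRd; mem=20
  op2 P2: load  L3 → I/I/E/I on L3; bus BusRd; mem=60
  op3 P0: load  L5 → E/I/I/I on L5; bus BusRd; mem=10
  op4 P3: store L6 := 23 → I/I/I/M on L6; bus BusRdX; mem=50
  op5 P1: store L3 := 80 → I/M/I/I on L3; bus BusRdX; mem=60
  op6 P2: load  L0 → I/I/E/I on L0; bus BusRd; mem=70
  op7 P1: store L3 := 8 → I/M/I/I on L3; bus (none); mem=60
  op8 P3: store L5 := 63 → I/I/I/M on L5; bus BusRdX; mem=10
  op9 P3: load  L4 → I/I/I/E on L4; bus BusRd; mem=0
  op10 P1: store L4 := 43 → I/M/I/I on L4; bus BusRdX; mem=0
  op11 P0: store L1 := 2 → M/I/I/I on L1; bus BusRdX; mem=10
  op12 P1: load  L0 → I/S/S/I on L0; bus BusRd; mem=70
  op13 P0: load  L0 → S/S/S/I on L0; bus BusRd; mem=70
  op14 P1: load  L2 → I/S/S/I on L2; bus BusRd; mem=20
  op15 P2: load  L6 → I/I/S/O on L6; bus BusRd; mem=50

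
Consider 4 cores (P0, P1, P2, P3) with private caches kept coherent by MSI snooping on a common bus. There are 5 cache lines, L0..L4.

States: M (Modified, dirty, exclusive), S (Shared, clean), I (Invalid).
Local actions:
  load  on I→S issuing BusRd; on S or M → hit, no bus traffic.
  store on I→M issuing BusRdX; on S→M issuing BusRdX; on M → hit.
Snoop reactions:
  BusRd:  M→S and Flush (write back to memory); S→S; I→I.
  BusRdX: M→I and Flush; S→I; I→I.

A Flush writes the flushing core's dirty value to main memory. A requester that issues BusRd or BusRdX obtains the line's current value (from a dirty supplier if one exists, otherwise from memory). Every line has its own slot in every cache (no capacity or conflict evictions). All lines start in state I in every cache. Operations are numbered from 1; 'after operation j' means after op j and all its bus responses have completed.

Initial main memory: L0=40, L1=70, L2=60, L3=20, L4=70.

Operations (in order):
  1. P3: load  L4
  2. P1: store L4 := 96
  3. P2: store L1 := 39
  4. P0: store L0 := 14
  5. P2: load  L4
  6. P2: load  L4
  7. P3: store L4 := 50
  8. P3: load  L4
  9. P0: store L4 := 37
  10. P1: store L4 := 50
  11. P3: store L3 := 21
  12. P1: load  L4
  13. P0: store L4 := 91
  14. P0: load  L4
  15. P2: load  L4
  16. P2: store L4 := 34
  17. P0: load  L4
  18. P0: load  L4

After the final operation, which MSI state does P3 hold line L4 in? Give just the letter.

1. P3: load  L4  bus=[BusRd]  L4: P0=I P1=I P2=I P3=S  mem[L4]=70
2. P1: store L4 := 96  bus=[BusRdX]  L4: P0=I P1=M P2=I P3=I  mem[L4]=70
3. P2: store L1 := 39  bus=[BusRdX]  L1: P0=I P1=I P2=M P3=I  mem[L1]=70
4. P0: store L0 := 14  bus=[BusRdX]  L0: P0=M P1=I P2=I P3=I  mem[L0]=40
5. P2: load  L4  bus=[BusRd,Flush]  L4: P0=I P1=S P2=S P3=I  mem[L4]=96
6. P2: load  L4  bus=[-]  L4: P0=I P1=S P2=S P3=I  mem[L4]=96
7. P3: store L4 := 50  bus=[BusRdX]  L4: P0=I P1=I P2=I P3=M  mem[L4]=96
8. P3: load  L4  bus=[-]  L4: P0=I P1=I P2=I P3=M  mem[L4]=96
9. P0: store L4 := 37  bus=[BusRdX,Flush]  L4: P0=M P1=I P2=I P3=I  mem[L4]=50
10. P1: store L4 := 50  bus=[BusRdX,Flush]  L4: P0=I P1=M P2=I P3=I  mem[L4]=37
11. P3: store L3 := 21  bus=[BusRdX]  L3: P0=I P1=I P2=I P3=M  mem[L3]=20
12. P1: load  L4  bus=[-]  L4: P0=I P1=M P2=I P3=I  mem[L4]=37
13. P0: store L4 := 91  bus=[BusRdX,Flush]  L4: P0=M P1=I P2=I P3=I  mem[L4]=50
14. P0: load  L4  bus=[-]  L4: P0=M P1=I P2=I P3=I  mem[L4]=50
15. P2: load  L4  bus=[BusRd,Flush]  L4: P0=S P1=I P2=S P3=I  mem[L4]=91
16. P2: store L4 := 34  bus=[BusRdX]  L4: P0=I P1=I P2=M P3=I  mem[L4]=91
17. P0: load  L4  bus=[BusRd,Flush]  L4: P0=S P1=I P2=S P3=I  mem[L4]=34
18. P0: load  L4  bus=[-]  L4: P0=S P1=I P2=S P3=I  mem[L4]=34

state = I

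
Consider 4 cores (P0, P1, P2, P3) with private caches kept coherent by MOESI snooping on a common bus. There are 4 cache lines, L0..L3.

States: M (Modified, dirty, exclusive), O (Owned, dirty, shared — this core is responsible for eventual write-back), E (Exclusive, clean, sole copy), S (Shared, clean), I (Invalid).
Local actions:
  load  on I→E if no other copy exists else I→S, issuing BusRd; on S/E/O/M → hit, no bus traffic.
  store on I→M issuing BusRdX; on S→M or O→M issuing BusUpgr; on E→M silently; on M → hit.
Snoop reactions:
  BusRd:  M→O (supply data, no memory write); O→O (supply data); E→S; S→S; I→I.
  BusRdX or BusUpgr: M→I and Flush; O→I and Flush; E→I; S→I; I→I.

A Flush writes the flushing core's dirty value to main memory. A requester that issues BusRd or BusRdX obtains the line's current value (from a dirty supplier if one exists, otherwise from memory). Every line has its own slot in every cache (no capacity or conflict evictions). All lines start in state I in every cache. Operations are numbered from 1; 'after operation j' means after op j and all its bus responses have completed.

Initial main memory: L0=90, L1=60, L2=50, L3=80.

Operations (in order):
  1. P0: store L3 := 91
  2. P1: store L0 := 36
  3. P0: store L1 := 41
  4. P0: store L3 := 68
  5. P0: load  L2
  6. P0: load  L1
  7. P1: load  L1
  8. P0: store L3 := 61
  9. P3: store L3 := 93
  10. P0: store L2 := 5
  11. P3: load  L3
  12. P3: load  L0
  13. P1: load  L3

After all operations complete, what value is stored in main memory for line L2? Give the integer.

[1] P0: store L3 := 91 | P0:M(91), P1:I, P2:I, P3:I | bus: BusRdX
[2] P1: store L0 := 36 | P0:I, P1:M(36), P2:I, P3:I | bus: BusRdX
[3] P0: store L1 := 41 | P0:M(41), P1:I, P2:I, P3:I | bus: BusRdX
[4] P0: store L3 := 68 | P0:M(68), P1:I, P2:I, P3:I | bus: none
[5] P0: load  L2 | P0:E(50), P1:I, P2:I, P3:I | bus: BusRd
[6] P0: load  L1 | P0:M(41), P1:I, P2:I, P3:I | bus: none
[7] P1: load  L1 | P0:O(41), P1:S(41), P2:I, P3:I | bus: BusRd
[8] P0: store L3 := 61 | P0:M(61), P1:I, P2:I, P3:I | bus: none
[9] P3: store L3 := 93 | P0:I, P1:I, P2:I, P3:M(93) | bus: BusRdX,Flush
[10] P0: store L2 := 5 | P0:M(5), P1:I, P2:I, P3:I | bus: none
[11] P3: load  L3 | P0:I, P1:I, P2:I, P3:M(93) | bus: none
[12] P3: load  L0 | P0:I, P1:O(36), P2:I, P3:S(36) | bus: BusRd
[13] P1: load  L3 | P0:I, P1:S(93), P2:I, P3:O(93) | bus: BusRd

memory[L2] = 50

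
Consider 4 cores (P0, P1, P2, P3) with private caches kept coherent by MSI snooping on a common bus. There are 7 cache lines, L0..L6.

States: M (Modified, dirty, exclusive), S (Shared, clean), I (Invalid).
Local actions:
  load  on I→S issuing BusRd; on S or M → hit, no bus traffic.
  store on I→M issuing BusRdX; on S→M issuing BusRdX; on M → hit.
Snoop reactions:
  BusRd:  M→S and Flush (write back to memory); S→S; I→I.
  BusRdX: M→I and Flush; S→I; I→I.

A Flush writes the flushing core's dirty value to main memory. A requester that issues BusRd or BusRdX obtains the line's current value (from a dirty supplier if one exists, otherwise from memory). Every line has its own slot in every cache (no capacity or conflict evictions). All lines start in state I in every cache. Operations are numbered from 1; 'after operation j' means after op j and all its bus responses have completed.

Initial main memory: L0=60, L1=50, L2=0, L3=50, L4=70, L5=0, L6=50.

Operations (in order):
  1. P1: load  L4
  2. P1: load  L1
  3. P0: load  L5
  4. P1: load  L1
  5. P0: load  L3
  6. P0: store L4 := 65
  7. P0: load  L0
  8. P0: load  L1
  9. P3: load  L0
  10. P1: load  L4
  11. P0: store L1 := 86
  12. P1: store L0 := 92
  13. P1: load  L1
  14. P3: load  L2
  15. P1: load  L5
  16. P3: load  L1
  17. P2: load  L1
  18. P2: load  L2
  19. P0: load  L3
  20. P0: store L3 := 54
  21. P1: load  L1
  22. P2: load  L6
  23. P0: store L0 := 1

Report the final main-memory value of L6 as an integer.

  op1 P1: load  L4 → I/S/I/I on L4; bus BusRd; mem=70
  op2 P1: load  L1 → I/S/I/I on L1; bus BusRd; mem=50
  op3 P0: load  L5 → S/I/I/I on L5; bus BusRd; mem=0
  op4 P1: load  L1 → I/S/I/I on L1; bus (none); mem=50
  op5 P0: load  L3 → S/I/I/I on L3; bus BusRd; mem=50
  op6 P0: store L4 := 65 → M/I/I/I on L4; bus BusRdX; mem=70
  op7 P0: load  L0 → S/I/I/I on L0; bus BusRd; mem=60
  op8 P0: load  L1 → S/S/I/I on L1; bus BusRd; mem=50
  op9 P3: load  L0 → S/I/I/S on L0; bus BusRd; mem=60
  op10 P1: load  L4 → S/S/I/I on L4; bus BusRd Flush; mem=65
  op11 P0: store L1 := 86 → M/I/I/I on L1; bus BusRdX; mem=50
  op12 P1: store L0 := 92 → I/M/I/I on L0; bus BusRdX; mem=60
  op13 P1: load  L1 → S/S/I/I on L1; bus BusRd Flush; mem=86
  op14 P3: load  L2 → I/I/I/S on L2; bus BusRd; mem=0
  op15 P1: load  L5 → S/S/I/I on L5; bus BusRd; mem=0
  op16 P3: load  L1 → S/S/I/S on L1; bus BusRd; mem=86
  op17 P2: load  L1 → S/S/S/S on L1; bus BusRd; mem=86
  op18 P2: load  L2 → I/I/S/S on L2; bus BusRd; mem=0
  op19 P0: load  L3 → S/I/I/I on L3; bus (none); mem=50
  op20 P0: store L3 := 54 → M/I/I/I on L3; bus BusRdX; mem=50
  op21 P1: load  L1 → S/S/S/S on L1; bus (none); mem=86
  op22 P2: load  L6 → I/I/S/I on L6; bus BusRd; mem=50
  op23 P0: store L0 := 1 → M/I/I/I on L0; bus BusRdX Flush; mem=92

memory[L6] = 50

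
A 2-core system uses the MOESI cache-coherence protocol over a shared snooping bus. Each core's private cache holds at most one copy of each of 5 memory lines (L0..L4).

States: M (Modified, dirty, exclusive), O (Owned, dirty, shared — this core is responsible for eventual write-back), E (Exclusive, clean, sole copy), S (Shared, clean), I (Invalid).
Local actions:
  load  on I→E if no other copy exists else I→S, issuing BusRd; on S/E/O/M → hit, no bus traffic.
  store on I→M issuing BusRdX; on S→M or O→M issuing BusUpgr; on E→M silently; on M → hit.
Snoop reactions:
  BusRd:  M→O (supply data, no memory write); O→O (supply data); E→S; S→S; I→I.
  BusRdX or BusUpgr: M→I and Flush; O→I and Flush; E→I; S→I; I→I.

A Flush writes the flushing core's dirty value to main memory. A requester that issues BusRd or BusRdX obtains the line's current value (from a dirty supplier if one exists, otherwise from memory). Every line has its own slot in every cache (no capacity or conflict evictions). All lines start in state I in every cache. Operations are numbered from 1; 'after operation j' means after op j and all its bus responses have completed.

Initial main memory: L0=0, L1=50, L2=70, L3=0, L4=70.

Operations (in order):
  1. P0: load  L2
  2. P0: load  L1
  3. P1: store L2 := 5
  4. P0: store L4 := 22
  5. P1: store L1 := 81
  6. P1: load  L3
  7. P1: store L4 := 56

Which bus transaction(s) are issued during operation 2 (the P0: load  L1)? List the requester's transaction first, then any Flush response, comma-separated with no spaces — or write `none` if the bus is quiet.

bus = BusRd

1. P0: load  L2  bus=[BusRd]  L2: P0=E P1=I  mem[L2]=70
2. P0: load  L1  bus=[BusRd]  L1: P0=E P1=I  mem[L1]=50
3. P1: store L2 := 5  bus=[BusRdX]  L2: P0=I P1=M  mem[L2]=70
4. P0: store L4 := 22  bus=[BusRdX]  L4: P0=M P1=I  mem[L4]=70
5. P1: store L1 := 81  bus=[BusRdX]  L1: P0=I P1=M  mem[L1]=50
6. P1: load  L3  bus=[BusRd]  L3: P0=I P1=E  mem[L3]=0
7. P1: store L4 := 56  bus=[BusRdX,Flush]  L4: P0=I P1=M  mem[L4]=22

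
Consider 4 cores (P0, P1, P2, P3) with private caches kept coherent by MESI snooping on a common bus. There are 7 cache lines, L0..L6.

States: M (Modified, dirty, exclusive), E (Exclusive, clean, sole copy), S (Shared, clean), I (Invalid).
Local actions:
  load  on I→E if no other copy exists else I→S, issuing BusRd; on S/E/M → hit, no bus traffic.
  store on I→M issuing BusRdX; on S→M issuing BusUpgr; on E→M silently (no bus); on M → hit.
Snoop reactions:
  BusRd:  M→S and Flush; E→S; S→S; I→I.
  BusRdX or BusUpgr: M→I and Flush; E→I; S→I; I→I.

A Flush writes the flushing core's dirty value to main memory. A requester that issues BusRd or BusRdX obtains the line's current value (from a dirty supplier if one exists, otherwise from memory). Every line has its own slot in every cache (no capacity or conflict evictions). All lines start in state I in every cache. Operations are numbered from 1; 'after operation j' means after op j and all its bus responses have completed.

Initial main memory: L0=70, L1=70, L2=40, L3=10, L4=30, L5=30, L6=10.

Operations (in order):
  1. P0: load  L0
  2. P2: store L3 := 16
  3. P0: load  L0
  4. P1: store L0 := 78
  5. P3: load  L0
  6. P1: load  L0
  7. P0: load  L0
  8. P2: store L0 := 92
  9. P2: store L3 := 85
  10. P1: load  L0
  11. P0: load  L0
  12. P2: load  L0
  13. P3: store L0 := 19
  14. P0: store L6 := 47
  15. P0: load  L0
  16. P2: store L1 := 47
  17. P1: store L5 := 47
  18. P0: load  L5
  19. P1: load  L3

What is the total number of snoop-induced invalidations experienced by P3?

invalidations = 1

1. P0: load  L0  bus=[BusRd]  L0: P0=E P1=I P2=I P3=I  mem[L0]=70
2. P2: store L3 := 16  bus=[BusRdX]  L3: P0=I P1=I P2=M P3=I  mem[L3]=10
3. P0: load  L0  bus=[-]  L0: P0=E P1=I P2=I P3=I  mem[L0]=70
4. P1: store L0 := 78  bus=[BusRdX]  L0: P0=I P1=M P2=I P3=I  mem[L0]=70
5. P3: load  L0  bus=[BusRd,Flush]  L0: P0=I P1=S P2=I P3=S  mem[L0]=78
6. P1: load  L0  bus=[-]  L0: P0=I P1=S P2=I P3=S  mem[L0]=78
7. P0: load  L0  bus=[BusRd]  L0: P0=S P1=S P2=I P3=S  mem[L0]=78
8. P2: store L0 := 92  bus=[BusRdX]  L0: P0=I P1=I P2=M P3=I  mem[L0]=78
9. P2: store L3 := 85  bus=[-]  L3: P0=I P1=I P2=M P3=I  mem[L3]=10
10. P1: load  L0  bus=[BusRd,Flush]  L0: P0=I P1=S P2=S P3=I  mem[L0]=92
11. P0: load  L0  bus=[BusRd]  L0: P0=S P1=S P2=S P3=I  mem[L0]=92
12. P2: load  L0  bus=[-]  L0: P0=S P1=S P2=S P3=I  mem[L0]=92
13. P3: store L0 := 19  bus=[BusRdX]  L0: P0=I P1=I P2=I P3=M  mem[L0]=92
14. P0: store L6 := 47  bus=[BusRdX]  L6: P0=M P1=I P2=I P3=I  mem[L6]=10
15. P0: load  L0  bus=[BusRd,Flush]  L0: P0=S P1=I P2=I P3=S  mem[L0]=19
16. P2: store L1 := 47  bus=[BusRdX]  L1: P0=I P1=I P2=M P3=I  mem[L1]=70
17. P1: store L5 := 47  bus=[BusRdX]  L5: P0=I P1=M P2=I P3=I  mem[L5]=30
18. P0: load  L5  bus=[BusRd,Flush]  L5: P0=S P1=S P2=I P3=I  mem[L5]=47
19. P1: load  L3  bus=[BusRd,Flush]  L3: P0=I P1=S P2=S P3=I  mem[L3]=85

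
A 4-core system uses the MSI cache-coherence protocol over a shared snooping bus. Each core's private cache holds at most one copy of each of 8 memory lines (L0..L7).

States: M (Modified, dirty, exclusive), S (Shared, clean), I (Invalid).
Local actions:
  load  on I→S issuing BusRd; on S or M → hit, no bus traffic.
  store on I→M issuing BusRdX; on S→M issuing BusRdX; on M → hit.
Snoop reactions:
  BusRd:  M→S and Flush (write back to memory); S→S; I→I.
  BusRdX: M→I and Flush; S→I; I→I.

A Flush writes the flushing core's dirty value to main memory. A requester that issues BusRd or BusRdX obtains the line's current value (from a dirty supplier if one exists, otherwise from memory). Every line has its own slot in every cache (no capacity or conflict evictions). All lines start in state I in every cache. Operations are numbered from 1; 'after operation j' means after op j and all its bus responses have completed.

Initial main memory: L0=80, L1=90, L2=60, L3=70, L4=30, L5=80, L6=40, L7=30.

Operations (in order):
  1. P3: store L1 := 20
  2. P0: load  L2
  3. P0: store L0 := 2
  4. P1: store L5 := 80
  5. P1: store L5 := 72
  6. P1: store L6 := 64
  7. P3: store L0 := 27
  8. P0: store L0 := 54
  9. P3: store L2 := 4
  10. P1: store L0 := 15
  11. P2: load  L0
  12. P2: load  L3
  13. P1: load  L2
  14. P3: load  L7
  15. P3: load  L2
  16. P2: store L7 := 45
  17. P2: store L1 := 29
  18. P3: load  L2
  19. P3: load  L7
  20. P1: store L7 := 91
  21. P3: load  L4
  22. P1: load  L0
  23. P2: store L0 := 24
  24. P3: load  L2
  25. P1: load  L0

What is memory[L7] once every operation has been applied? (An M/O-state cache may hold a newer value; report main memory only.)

memory[L7] = 45

  op1 P3: store L1 := 20 → I/I/I/M on L1; bus BusRdX; mem=90
  op2 P0: load  L2 → S/I/I/I on L2; bus BusRd; mem=60
  op3 P0: store L0 := 2 → M/I/I/I on L0; bus BusRdX; mem=80
  op4 P1: store L5 := 80 → I/M/I/I on L5; bus BusRdX; mem=80
  op5 P1: store L5 := 72 → I/M/I/I on L5; bus (none); mem=80
  op6 P1: store L6 := 64 → I/M/I/I on L6; bus BusRdX; mem=40
  op7 P3: store L0 := 27 → I/I/I/M on L0; bus BusRdX Flush; mem=2
  op8 P0: store L0 := 54 → M/I/I/I on L0; bus BusRdX Flush; mem=27
  op9 P3: store L2 := 4 → I/I/I/M on L2; bus BusRdX; mem=60
  op10 P1: store L0 := 15 → I/M/I/I on L0; bus BusRdX Flush; mem=54
  op11 P2: load  L0 → I/S/S/I on L0; bus BusRd Flush; mem=15
  op12 P2: load  L3 → I/I/S/I on L3; bus BusRd; mem=70
  op13 P1: load  L2 → I/S/I/S on L2; bus BusRd Flush; mem=4
  op14 P3: load  L7 → I/I/I/S on L7; bus BusRd; mem=30
  op15 P3: load  L2 → I/S/I/S on L2; bus (none); mem=4
  op16 P2: store L7 := 45 → I/I/M/I on L7; bus BusRdX; mem=30
  op17 P2: store L1 := 29 → I/I/M/I on L1; bus BusRdX Flush; mem=20
  op18 P3: load  L2 → I/S/I/S on L2; bus (none); mem=4
  op19 P3: load  L7 → I/I/S/S on L7; bus BusRd Flush; mem=45
  op20 P1: store L7 := 91 → I/M/I/I on L7; bus BusRdX; mem=45
  op21 P3: load  L4 → I/I/I/S on L4; bus BusRd; mem=30
  op22 P1: load  L0 → I/S/S/I on L0; bus (none); mem=15
  op23 P2: store L0 := 24 → I/I/M/I on L0; bus BusRdX; mem=15
  op24 P3: load  L2 → I/S/I/S on L2; bus (none); mem=4
  op25 P1: load  L0 → I/S/S/I on L0; bus BusRd Flush; mem=24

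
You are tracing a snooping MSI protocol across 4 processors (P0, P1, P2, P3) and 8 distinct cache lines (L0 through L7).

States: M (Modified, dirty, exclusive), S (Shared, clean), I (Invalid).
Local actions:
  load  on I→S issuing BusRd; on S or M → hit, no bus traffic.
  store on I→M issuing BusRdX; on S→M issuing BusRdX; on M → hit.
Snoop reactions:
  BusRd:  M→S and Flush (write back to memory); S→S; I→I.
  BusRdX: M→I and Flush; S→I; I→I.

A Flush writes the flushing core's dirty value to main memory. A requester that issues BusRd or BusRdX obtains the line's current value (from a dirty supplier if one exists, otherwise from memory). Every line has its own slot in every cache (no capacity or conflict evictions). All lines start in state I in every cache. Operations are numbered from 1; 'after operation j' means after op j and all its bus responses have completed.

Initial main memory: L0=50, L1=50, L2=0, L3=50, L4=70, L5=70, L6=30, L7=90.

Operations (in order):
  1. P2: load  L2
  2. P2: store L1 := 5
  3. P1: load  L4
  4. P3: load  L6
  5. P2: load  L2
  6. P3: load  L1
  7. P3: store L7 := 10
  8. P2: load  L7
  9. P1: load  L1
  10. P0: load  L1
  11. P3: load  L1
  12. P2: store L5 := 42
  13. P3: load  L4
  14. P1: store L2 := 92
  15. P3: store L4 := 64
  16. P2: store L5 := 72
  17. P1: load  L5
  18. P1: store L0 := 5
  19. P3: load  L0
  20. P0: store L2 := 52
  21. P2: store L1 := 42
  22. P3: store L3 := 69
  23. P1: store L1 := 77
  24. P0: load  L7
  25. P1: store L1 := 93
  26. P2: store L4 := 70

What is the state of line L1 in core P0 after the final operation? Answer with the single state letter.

step 1: P2: load  L2  ⟶  IISI  (L2)  txn=BusRd  M[L2]=0
step 2: P2: store L1 := 5  ⟶  IIMI  (L1)  txn=BusRdX  M[L1]=50
step 3: P1: load  L4  ⟶  ISII  (L4)  txn=BusRd  M[L4]=70
step 4: P3: load  L6  ⟶  IIIS  (L6)  txn=BusRd  M[L6]=30
step 5: P2: load  L2  ⟶  IISI  (L2)  txn=∅  M[L2]=0
step 6: P3: load  L1  ⟶  IISS  (L1)  txn=BusRd+Flush  M[L1]=5
step 7: P3: store L7 := 10  ⟶  IIIM  (L7)  txn=BusRdX  M[L7]=90
step 8: P2: load  L7  ⟶  IISS  (L7)  txn=BusRd+Flush  M[L7]=10
step 9: P1: load  L1  ⟶  ISSS  (L1)  txn=BusRd  M[L1]=5
step 10: P0: load  L1  ⟶  SSSS  (L1)  txn=BusRd  M[L1]=5
step 11: P3: load  L1  ⟶  SSSS  (L1)  txn=∅  M[L1]=5
step 12: P2: store L5 := 42  ⟶  IIMI  (L5)  txn=BusRdX  M[L5]=70
step 13: P3: load  L4  ⟶  ISIS  (L4)  txn=BusRd  M[L4]=70
step 14: P1: store L2 := 92  ⟶  IMII  (L2)  txn=BusRdX  M[L2]=0
step 15: P3: store L4 := 64  ⟶  IIIM  (L4)  txn=BusRdX  M[L4]=70
step 16: P2: store L5 := 72  ⟶  IIMI  (L5)  txn=∅  M[L5]=70
step 17: P1: load  L5  ⟶  ISSI  (L5)  txn=BusRd+Flush  M[L5]=72
step 18: P1: store L0 := 5  ⟶  IMII  (L0)  txn=BusRdX  M[L0]=50
step 19: P3: load  L0  ⟶  ISIS  (L0)  txn=BusRd+Flush  M[L0]=5
step 20: P0: store L2 := 52  ⟶  MIII  (L2)  txn=BusRdX+Flush  M[L2]=92
step 21: P2: store L1 := 42  ⟶  IIMI  (L1)  txn=BusRdX  M[L1]=5
step 22: P3: store L3 := 69  ⟶  IIIM  (L3)  txn=BusRdX  M[L3]=50
step 23: P1: store L1 := 77  ⟶  IMII  (L1)  txn=BusRdX+Flush  M[L1]=42
step 24: P0: load  L7  ⟶  SISS  (L7)  txn=BusRd  M[L7]=10
step 25: P1: store L1 := 93  ⟶  IMII  (L1)  txn=∅  M[L1]=42
step 26: P2: store L4 := 70  ⟶  IIMI  (L4)  txn=BusRdX+Flush  M[L4]=64

state = I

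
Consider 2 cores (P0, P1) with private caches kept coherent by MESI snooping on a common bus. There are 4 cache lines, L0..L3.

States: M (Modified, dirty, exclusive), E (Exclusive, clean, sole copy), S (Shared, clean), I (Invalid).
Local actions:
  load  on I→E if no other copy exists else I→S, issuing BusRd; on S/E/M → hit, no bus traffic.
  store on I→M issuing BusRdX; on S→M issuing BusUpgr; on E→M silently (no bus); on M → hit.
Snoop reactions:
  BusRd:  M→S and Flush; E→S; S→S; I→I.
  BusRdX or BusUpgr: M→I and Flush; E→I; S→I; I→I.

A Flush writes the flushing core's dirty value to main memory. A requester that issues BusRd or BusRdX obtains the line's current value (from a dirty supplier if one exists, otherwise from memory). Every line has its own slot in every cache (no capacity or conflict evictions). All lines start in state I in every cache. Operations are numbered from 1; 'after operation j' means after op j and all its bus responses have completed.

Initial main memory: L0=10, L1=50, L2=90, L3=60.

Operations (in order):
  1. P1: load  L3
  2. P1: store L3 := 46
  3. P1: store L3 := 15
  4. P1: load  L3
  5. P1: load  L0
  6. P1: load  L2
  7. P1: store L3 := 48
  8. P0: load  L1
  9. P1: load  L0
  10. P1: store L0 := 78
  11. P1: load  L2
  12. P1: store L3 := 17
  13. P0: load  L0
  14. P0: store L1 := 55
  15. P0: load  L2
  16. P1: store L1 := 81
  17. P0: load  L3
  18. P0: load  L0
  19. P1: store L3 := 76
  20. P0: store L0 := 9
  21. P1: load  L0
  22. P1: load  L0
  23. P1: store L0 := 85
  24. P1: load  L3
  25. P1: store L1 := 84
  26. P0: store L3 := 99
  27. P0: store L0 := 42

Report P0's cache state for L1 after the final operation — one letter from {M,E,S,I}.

step 1: P1: load  L3  ⟶  IE  (L3)  txn=BusRd  M[L3]=60
step 2: P1: store L3 := 46  ⟶  IM  (L3)  txn=∅  M[L3]=60
step 3: P1: store L3 := 15  ⟶  IM  (L3)  txn=∅  M[L3]=60
step 4: P1: load  L3  ⟶  IM  (L3)  txn=∅  M[L3]=60
step 5: P1: load  L0  ⟶  IE  (L0)  txn=BusRd  M[L0]=10
step 6: P1: load  L2  ⟶  IE  (L2)  txn=BusRd  M[L2]=90
step 7: P1: store L3 := 48  ⟶  IM  (L3)  txn=∅  M[L3]=60
step 8: P0: load  L1  ⟶  EI  (L1)  txn=BusRd  M[L1]=50
step 9: P1: load  L0  ⟶  IE  (L0)  txn=∅  M[L0]=10
step 10: P1: store L0 := 78  ⟶  IM  (L0)  txn=∅  M[L0]=10
step 11: P1: load  L2  ⟶  IE  (L2)  txn=∅  M[L2]=90
step 12: P1: store L3 := 17  ⟶  IM  (L3)  txn=∅  M[L3]=60
step 13: P0: load  L0  ⟶  SS  (L0)  txn=BusRd+Flush  M[L0]=78
step 14: P0: store L1 := 55  ⟶  MI  (L1)  txn=∅  M[L1]=50
step 15: P0: load  L2  ⟶  SS  (L2)  txn=BusRd  M[L2]=90
step 16: P1: store L1 := 81  ⟶  IM  (L1)  txn=BusRdX+Flush  M[L1]=55
step 17: P0: load  L3  ⟶  SS  (L3)  txn=BusRd+Flush  M[L3]=17
step 18: P0: load  L0  ⟶  SS  (L0)  txn=∅  M[L0]=78
step 19: P1: store L3 := 76  ⟶  IM  (L3)  txn=BusUpgr  M[L3]=17
step 20: P0: store L0 := 9  ⟶  MI  (L0)  txn=BusUpgr  M[L0]=78
step 21: P1: load  L0  ⟶  SS  (L0)  txn=BusRd+Flush  M[L0]=9
step 22: P1: load  L0  ⟶  SS  (L0)  txn=∅  M[L0]=9
step 23: P1: store L0 := 85  ⟶  IM  (L0)  txn=BusUpgr  M[L0]=9
step 24: P1: load  L3  ⟶  IM  (L3)  txn=∅  M[L3]=17
step 25: P1: store L1 := 84  ⟶  IM  (L1)  txn=∅  M[L1]=55
step 26: P0: store L3 := 99  ⟶  MI  (L3)  txn=BusRdX+Flush  M[L3]=76
step 27: P0: store L0 := 42  ⟶  MI  (L0)  txn=BusRdX+Flush  M[L0]=85

state = I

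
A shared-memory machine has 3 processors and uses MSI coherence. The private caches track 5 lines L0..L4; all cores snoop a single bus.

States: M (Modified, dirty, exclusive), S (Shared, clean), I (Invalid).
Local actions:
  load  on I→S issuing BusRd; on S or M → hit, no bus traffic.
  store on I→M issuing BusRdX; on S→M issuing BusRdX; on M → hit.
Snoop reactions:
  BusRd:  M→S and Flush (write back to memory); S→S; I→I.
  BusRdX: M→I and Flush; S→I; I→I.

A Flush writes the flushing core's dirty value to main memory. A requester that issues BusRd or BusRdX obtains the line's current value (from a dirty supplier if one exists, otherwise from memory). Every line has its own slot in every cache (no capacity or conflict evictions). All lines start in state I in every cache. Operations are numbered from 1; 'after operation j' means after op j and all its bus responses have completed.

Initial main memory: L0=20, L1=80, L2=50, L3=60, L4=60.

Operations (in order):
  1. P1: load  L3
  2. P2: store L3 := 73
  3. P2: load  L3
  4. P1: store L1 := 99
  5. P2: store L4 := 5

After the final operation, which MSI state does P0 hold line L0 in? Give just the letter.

state = I

  op1 P1: load  L3 → I/S/I on L3; bus BusRd; mem=60
  op2 P2: store L3 := 73 → I/I/M on L3; bus BusRdX; mem=60
  op3 P2: load  L3 → I/I/M on L3; bus (none); mem=60
  op4 P1: store L1 := 99 → I/M/I on L1; bus BusRdX; mem=80
  op5 P2: store L4 := 5 → I/I/M on L4; bus BusRdX; mem=60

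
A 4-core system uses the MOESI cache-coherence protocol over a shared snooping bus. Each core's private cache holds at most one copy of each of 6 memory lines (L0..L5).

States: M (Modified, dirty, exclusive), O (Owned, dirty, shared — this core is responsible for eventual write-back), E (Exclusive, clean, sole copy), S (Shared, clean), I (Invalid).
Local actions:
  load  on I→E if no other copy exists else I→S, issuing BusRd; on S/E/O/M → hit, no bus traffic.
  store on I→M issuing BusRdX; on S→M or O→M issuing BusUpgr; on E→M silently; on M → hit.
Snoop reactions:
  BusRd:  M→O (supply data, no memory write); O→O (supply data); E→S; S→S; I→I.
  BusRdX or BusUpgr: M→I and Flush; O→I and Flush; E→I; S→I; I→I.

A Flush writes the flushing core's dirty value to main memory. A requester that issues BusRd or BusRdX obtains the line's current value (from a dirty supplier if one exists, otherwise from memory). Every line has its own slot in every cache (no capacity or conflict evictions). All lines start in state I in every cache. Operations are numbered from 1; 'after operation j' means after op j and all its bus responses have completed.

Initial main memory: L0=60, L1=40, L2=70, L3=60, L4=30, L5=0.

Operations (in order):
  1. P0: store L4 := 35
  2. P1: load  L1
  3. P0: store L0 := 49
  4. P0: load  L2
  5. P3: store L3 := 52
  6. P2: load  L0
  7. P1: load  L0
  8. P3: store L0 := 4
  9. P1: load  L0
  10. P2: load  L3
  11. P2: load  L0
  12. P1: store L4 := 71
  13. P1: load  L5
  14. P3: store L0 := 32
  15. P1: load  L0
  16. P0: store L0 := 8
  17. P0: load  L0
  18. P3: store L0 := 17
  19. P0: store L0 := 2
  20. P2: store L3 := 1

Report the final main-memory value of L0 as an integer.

[1] P0: store L4 := 35 | P0:M(35), P1:I, P2:I, P3:I | bus: BusRdX
[2] P1: load  L1 | P0:I, P1:E(40), P2:I, P3:I | bus: BusRd
[3] P0: store L0 := 49 | P0:M(49), P1:I, P2:I, P3:I | bus: BusRdX
[4] P0: load  L2 | P0:E(70), P1:I, P2:I, P3:I | bus: BusRd
[5] P3: store L3 := 52 | P0:I, P1:I, P2:I, P3:M(52) | bus: BusRdX
[6] P2: load  L0 | P0:O(49), P1:I, P2:S(49), P3:I | bus: BusRd
[7] P1: load  L0 | P0:O(49), P1:S(49), P2:S(49), P3:I | bus: BusRd
[8] P3: store L0 := 4 | P0:I, P1:I, P2:I, P3:M(4) | bus: BusRdX,Flush
[9] P1: load  L0 | P0:I, P1:S(4), P2:I, P3:O(4) | bus: BusRd
[10] P2: load  L3 | P0:I, P1:I, P2:S(52), P3:O(52) | bus: BusRd
[11] P2: load  L0 | P0:I, P1:S(4), P2:S(4), P3:O(4) | bus: BusRd
[12] P1: store L4 := 71 | P0:I, P1:M(71), P2:I, P3:I | bus: BusRdX,Flush
[13] P1: load  L5 | P0:I, P1:E(0), P2:I, P3:I | bus: BusRd
[14] P3: store L0 := 32 | P0:I, P1:I, P2:I, P3:M(32) | bus: BusUpgr
[15] P1: load  L0 | P0:I, P1:S(32), P2:I, P3:O(32) | bus: BusRd
[16] P0: store L0 := 8 | P0:M(8), P1:I, P2:I, P3:I | bus: BusRdX,Flush
[17] P0: load  L0 | P0:M(8), P1:I, P2:I, P3:I | bus: none
[18] P3: store L0 := 17 | P0:I, P1:I, P2:I, P3:M(17) | bus: BusRdX,Flush
[19] P0: store L0 := 2 | P0:M(2), P1:I, P2:I, P3:I | bus: BusRdX,Flush
[20] P2: store L3 := 1 | P0:I, P1:I, P2:M(1), P3:I | bus: BusUpgr,Flush

memory[L0] = 17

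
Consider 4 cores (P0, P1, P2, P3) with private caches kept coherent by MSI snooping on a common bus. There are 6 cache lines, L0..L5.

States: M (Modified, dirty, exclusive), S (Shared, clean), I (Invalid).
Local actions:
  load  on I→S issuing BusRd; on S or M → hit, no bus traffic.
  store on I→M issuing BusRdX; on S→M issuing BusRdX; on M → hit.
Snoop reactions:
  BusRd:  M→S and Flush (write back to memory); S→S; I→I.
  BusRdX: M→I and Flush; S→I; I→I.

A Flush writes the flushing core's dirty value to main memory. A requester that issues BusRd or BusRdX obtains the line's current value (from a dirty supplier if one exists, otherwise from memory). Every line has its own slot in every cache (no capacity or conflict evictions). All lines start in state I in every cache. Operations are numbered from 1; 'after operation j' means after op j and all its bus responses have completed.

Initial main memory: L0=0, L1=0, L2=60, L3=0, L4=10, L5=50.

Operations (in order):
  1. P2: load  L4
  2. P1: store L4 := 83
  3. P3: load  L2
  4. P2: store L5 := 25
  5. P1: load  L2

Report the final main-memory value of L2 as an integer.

memory[L2] = 60

1. P2: load  L4  bus=[BusRd]  L4: P0=I P1=I P2=S P3=I  mem[L4]=10
2. P1: store L4 := 83  bus=[BusRdX]  L4: P0=I P1=M P2=I P3=I  mem[L4]=10
3. P3: load  L2  bus=[BusRd]  L2: P0=I P1=I P2=I P3=S  mem[L2]=60
4. P2: store L5 := 25  bus=[BusRdX]  L5: P0=I P1=I P2=M P3=I  mem[L5]=50
5. P1: load  L2  bus=[BusRd]  L2: P0=I P1=S P2=I P3=S  mem[L2]=60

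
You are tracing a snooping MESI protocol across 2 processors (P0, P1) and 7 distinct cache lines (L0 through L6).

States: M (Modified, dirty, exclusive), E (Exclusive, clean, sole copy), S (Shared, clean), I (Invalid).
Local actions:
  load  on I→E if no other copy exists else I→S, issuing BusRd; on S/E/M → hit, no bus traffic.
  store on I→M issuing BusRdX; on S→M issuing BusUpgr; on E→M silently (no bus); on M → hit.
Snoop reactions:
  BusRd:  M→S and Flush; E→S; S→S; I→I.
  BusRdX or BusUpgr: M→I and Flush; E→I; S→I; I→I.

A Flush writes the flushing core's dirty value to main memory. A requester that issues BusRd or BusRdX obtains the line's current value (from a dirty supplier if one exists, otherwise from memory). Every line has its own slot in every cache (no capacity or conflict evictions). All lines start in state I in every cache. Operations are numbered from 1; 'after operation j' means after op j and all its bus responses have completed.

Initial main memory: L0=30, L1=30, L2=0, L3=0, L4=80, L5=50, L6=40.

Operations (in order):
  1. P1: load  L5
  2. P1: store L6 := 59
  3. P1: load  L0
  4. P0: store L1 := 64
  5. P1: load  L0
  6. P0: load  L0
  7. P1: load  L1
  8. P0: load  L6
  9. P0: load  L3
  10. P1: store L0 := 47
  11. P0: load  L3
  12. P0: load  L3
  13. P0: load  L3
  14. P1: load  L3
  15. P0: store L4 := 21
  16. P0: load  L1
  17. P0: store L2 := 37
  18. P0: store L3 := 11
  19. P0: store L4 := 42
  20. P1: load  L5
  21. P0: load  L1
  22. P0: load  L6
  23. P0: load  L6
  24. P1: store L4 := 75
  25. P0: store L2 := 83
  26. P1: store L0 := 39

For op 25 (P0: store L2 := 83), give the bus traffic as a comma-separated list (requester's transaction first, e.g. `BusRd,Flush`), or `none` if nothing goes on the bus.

bus = none

step 1: P1: load  L5  ⟶  IE  (L5)  txn=BusRd  M[L5]=50
step 2: P1: store L6 := 59  ⟶  IM  (L6)  txn=BusRdX  M[L6]=40
step 3: P1: load  L0  ⟶  IE  (L0)  txn=BusRd  M[L0]=30
step 4: P0: store L1 := 64  ⟶  MI  (L1)  txn=BusRdX  M[L1]=30
step 5: P1: load  L0  ⟶  IE  (L0)  txn=∅  M[L0]=30
step 6: P0: load  L0  ⟶  SS  (L0)  txn=BusRd  M[L0]=30
step 7: P1: load  L1  ⟶  SS  (L1)  txn=BusRd+Flush  M[L1]=64
step 8: P0: load  L6  ⟶  SS  (L6)  txn=BusRd+Flush  M[L6]=59
step 9: P0: load  L3  ⟶  EI  (L3)  txn=BusRd  M[L3]=0
step 10: P1: store L0 := 47  ⟶  IM  (L0)  txn=BusUpgr  M[L0]=30
step 11: P0: load  L3  ⟶  EI  (L3)  txn=∅  M[L3]=0
step 12: P0: load  L3  ⟶  EI  (L3)  txn=∅  M[L3]=0
step 13: P0: load  L3  ⟶  EI  (L3)  txn=∅  M[L3]=0
step 14: P1: load  L3  ⟶  SS  (L3)  txn=BusRd  M[L3]=0
step 15: P0: store L4 := 21  ⟶  MI  (L4)  txn=BusRdX  M[L4]=80
step 16: P0: load  L1  ⟶  SS  (L1)  txn=∅  M[L1]=64
step 17: P0: store L2 := 37  ⟶  MI  (L2)  txn=BusRdX  M[L2]=0
step 18: P0: store L3 := 11  ⟶  MI  (L3)  txn=BusUpgr  M[L3]=0
step 19: P0: store L4 := 42  ⟶  MI  (L4)  txn=∅  M[L4]=80
step 20: P1: load  L5  ⟶  IE  (L5)  txn=∅  M[L5]=50
step 21: P0: load  L1  ⟶  SS  (L1)  txn=∅  M[L1]=64
step 22: P0: load  L6  ⟶  SS  (L6)  txn=∅  M[L6]=59
step 23: P0: load  L6  ⟶  SS  (L6)  txn=∅  M[L6]=59
step 24: P1: store L4 := 75  ⟶  IM  (L4)  txn=BusRdX+Flush  M[L4]=42
step 25: P0: store L2 := 83  ⟶  MI  (L2)  txn=∅  M[L2]=0
step 26: P1: store L0 := 39  ⟶  IM  (L0)  txn=∅  M[L0]=30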